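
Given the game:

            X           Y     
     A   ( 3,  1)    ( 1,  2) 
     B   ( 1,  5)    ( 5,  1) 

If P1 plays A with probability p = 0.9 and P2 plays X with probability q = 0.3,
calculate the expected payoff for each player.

E[P1] = 1.82, E[P2] = 1.75

Work:
E[P1] = p·q·π₁(A,X) + p·(1-q)·π₁(A,Y) + (1-p)·q·π₁(B,X) + (1-p)·(1-q)·π₁(B,Y)
= 0.9·0.3·3 + 0.9·0.7·1 + 0.1·0.3·1 + 0.1·0.7·5
= 1.82

E[P2] = 1.75 (similar calculation)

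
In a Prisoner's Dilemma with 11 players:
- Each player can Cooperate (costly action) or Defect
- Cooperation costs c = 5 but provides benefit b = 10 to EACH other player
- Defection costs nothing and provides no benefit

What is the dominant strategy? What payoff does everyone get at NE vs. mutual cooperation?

Dominant: Defect; NE payoff = 0; Coop payoff = 95

Work:
Defect dominates (saves cost c = 5, benefit to others is external)
NE: All defect → everyone gets 0
If all cooperate: each receives (10)×10 - 5 = 95
Social dilemma: 95 > 0 but NE gives 0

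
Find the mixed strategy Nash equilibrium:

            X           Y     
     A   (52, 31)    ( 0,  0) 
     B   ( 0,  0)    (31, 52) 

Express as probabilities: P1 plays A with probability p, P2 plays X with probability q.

p = 0.6265, q = 0.3735

Work:
Find probabilities that make opponent indifferent:
P2 chooses q to make P1 indifferent between A and B
P1 chooses p to make P2 indifferent between X and Y
Mixed NE: P1 plays (A: 0.6265, B: 0.3735), P2 plays (X: 0.3735, Y: 0.6265)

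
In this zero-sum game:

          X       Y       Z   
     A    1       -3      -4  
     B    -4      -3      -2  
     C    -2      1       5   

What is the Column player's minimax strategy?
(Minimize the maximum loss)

Column should play X or Y (all achieve the minimum), value = 1

Work:
Column player minimizes Row's maximum payoff:
Column X: max payoff to Row = 1
Column Y: max payoff to Row = 1
Column Z: max payoff to Row = 5
Minimum is 1, achieved by columns X, Y (tied).
Each of X or Y is a minimax strategy.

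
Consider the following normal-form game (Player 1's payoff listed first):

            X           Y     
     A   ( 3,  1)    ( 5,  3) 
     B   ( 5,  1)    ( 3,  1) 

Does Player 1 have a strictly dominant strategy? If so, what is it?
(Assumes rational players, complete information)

No strictly dominant strategy exists for Player 1

Work:
A strategy strictly dominates another if it gives a strictly higher payoff against every opponent action. Compare each pair of P1's strategies column-by-column:
  A vs B: [3 vs 5, 5 vs 3] → A does not strictly dominate B (column X: 3 ≤ 5)
  B vs A: [5 vs 3, 3 vs 5] → B does not strictly dominate A (column Y: 3 ≤ 5)
No single strategy strictly dominates all others → no strictly dominant strategy.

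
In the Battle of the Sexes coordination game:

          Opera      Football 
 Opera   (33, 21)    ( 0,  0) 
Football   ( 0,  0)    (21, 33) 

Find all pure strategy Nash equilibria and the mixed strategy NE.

Pure NE: (Opera, Opera) and (Football, Football); Mixed NE: p = 0.6111, q = 0.3889

Work:
Check pure NE:
(Opera, Opera): (33, 21) - no unilateral deviation beneficial
(Football, Football): (21, 33) - no unilateral deviation beneficial
Mixed NE: P1 plays Opera with p = 0.6111, P2 plays Opera with q = 0.3889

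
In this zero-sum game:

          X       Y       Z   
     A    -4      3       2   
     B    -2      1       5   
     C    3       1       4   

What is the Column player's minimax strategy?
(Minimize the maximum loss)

Column should play X or Y (all achieve the minimum), value = 3

Work:
Column player minimizes Row's maximum payoff:
Column X: max payoff to Row = 3
Column Y: max payoff to Row = 3
Column Z: max payoff to Row = 5
Minimum is 3, achieved by columns X, Y (tied).
Each of X or Y is a minimax strategy.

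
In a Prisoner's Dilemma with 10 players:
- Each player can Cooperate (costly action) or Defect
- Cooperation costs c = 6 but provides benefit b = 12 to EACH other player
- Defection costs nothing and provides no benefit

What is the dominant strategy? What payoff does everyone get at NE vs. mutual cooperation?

Dominant: Defect; NE payoff = 0; Coop payoff = 102

Work:
Defect dominates (saves cost c = 6, benefit to others is external)
NE: All defect → everyone gets 0
If all cooperate: each receives (9)×12 - 6 = 102
Social dilemma: 102 > 0 but NE gives 0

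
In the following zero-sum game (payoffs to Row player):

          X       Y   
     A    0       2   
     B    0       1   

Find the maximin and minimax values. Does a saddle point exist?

Maximin = 0, Minimax = 0, Saddle: True

Work:
Row minimums: [0, 0] → maximin = 0
Column maximums: [0, 2] → minimax = 0
Saddle point exists! Game value = 0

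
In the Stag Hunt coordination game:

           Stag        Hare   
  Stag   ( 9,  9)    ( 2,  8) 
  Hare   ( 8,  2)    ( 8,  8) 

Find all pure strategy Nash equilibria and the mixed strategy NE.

Pure NE: (Stag, Stag) and (Hare, Hare); Mixed NE: p = 0.8571, q = 0.8571

Work:
Check pure NE:
(Stag, Stag): (9, 9) - no unilateral deviation beneficial
(Hare, Hare): (8, 8) - no unilateral deviation beneficial
Mixed NE: P1 plays Stag with p = 0.8571, P2 plays Stag with q = 0.8571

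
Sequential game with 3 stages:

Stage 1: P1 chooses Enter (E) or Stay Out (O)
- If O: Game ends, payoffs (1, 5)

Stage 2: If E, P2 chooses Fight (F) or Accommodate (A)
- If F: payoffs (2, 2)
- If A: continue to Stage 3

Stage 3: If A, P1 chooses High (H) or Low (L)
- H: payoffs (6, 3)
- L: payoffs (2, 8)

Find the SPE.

SPE: (E, A, H); Outcome (6, 3)

Work:
Stage 3: P1 chooses H (6 vs 2)
Stage 2: P2: F->2, A->3 (anticipating H). Choose A
Stage 1: P1: O->1, E->6 (anticipating A, H). Choose E
SPE path: E -> A -> H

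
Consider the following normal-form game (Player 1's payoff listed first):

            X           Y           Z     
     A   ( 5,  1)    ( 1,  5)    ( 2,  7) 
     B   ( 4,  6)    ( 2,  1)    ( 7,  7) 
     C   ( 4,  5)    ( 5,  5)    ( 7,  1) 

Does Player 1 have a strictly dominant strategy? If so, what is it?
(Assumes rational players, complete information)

No strictly dominant strategy exists for Player 1

Work:
A strategy strictly dominates another if it gives a strictly higher payoff against every opponent action. Compare each pair of P1's strategies column-by-column:
  A vs B: [5 vs 4, 1 vs 2, 2 vs 7] → A does not strictly dominate B (column Y: 1 ≤ 2)
  A vs C: [5 vs 4, 1 vs 5, 2 vs 7] → A does not strictly dominate C (column Y: 1 ≤ 5)
  B vs A: [4 vs 5, 2 vs 1, 7 vs 2] → B does not strictly dominate A (column X: 4 ≤ 5)
  B vs C: [4 vs 4, 2 vs 5, 7 vs 7] → B does not strictly dominate C (column X: 4 ≤ 4)
  C vs A: [4 vs 5, 5 vs 1, 7 vs 2] → C does not strictly dominate A (column X: 4 ≤ 5)
  C vs B: [4 vs 4, 5 vs 2, 7 vs 7] → C does not strictly dominate B (column X: 4 ≤ 4)
No single strategy strictly dominates all others → no strictly dominant strategy.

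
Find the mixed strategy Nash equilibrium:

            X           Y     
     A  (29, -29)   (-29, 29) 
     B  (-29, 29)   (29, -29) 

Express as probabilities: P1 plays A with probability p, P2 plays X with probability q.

p = 0.5, q = 0.5

Work:
Find probabilities that make opponent indifferent:
P2 chooses q to make P1 indifferent between A and B
P1 chooses p to make P2 indifferent between X and Y
Mixed NE: P1 plays (A: 0.5, B: 0.5), P2 plays (X: 0.5, Y: 0.5)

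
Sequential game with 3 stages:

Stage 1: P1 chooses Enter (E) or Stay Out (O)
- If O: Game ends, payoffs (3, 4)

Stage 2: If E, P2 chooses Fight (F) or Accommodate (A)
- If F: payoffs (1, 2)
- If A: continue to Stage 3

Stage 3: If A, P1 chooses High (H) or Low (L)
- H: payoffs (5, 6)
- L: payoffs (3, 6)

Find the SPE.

SPE: (E, A, H); Outcome (5, 6)

Work:
Stage 3: P1 chooses H (5 vs 3)
Stage 2: P2: F->2, A->6 (anticipating H). Choose A
Stage 1: P1: O->3, E->5 (anticipating A, H). Choose E
SPE path: E -> A -> H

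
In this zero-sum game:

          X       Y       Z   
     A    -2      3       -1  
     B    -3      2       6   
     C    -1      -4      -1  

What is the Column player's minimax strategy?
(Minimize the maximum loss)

Column should play X, value = -1

Work:
Column player minimizes Row's maximum payoff:
Column X: max payoff to Row = -1
Column Y: max payoff to Row = 3
Column Z: max payoff to Row = 6
Minimum is -1, achieved by column X.
Minimax strategy: X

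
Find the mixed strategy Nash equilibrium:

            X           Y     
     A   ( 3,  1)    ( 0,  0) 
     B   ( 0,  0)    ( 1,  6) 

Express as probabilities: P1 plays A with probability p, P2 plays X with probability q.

p = 0.8571, q = 0.25

Work:
Find probabilities that make opponent indifferent:
P2 chooses q to make P1 indifferent between A and B
P1 chooses p to make P2 indifferent between X and Y
Mixed NE: P1 plays (A: 0.8571, B: 0.1429), P2 plays (X: 0.25, Y: 0.75)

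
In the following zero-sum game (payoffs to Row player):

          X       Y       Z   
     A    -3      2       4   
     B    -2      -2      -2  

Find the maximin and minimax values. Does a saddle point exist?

Maximin = -2, Minimax = -2, Saddle: True

Work:
Row minimums: [-3, -2] → maximin = -2
Column maximums: [-2, 2, 4] → minimax = -2
Saddle point exists! Game value = -2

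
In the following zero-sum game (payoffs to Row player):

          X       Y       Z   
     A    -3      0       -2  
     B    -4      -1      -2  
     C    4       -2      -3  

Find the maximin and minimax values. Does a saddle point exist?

Maximin = -3, Minimax = -2, Saddle: False

Work:
Row minimums: [-3, -4, -3] → maximin = -3
Column maximums: [4, 0, -2] → minimax = -2
No saddle point (maximin ≠ minimax). Mixed strategy needed.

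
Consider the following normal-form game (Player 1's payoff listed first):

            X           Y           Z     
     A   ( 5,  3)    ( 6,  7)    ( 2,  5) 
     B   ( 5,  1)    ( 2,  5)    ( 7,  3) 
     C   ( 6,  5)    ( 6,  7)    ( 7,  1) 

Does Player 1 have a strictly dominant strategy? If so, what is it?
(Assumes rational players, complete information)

No strictly dominant strategy exists for Player 1

Work:
A strategy strictly dominates another if it gives a strictly higher payoff against every opponent action. Compare each pair of P1's strategies column-by-column:
  A vs B: [5 vs 5, 6 vs 2, 2 vs 7] → A does not strictly dominate B (column X: 5 ≤ 5)
  A vs C: [5 vs 6, 6 vs 6, 2 vs 7] → A does not strictly dominate C (column X: 5 ≤ 6)
  B vs A: [5 vs 5, 2 vs 6, 7 vs 2] → B does not strictly dominate A (column X: 5 ≤ 5)
  B vs C: [5 vs 6, 2 vs 6, 7 vs 7] → B does not strictly dominate C (column X: 5 ≤ 6)
  C vs A: [6 vs 5, 6 vs 6, 7 vs 2] → C does not strictly dominate A (column Y: 6 ≤ 6)
  C vs B: [6 vs 5, 6 vs 2, 7 vs 7] → C does not strictly dominate B (column Z: 7 ≤ 7)
No single strategy strictly dominates all others → no strictly dominant strategy.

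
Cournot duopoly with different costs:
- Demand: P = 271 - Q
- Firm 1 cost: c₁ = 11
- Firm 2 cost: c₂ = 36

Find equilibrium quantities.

q₁* = 95.0, q₂* = 70.0

Work:
Reaction: q₁ = (271 - 11 - q₂)/2
Reaction: q₂ = (271 - 36 - q₁)/2
Solve simultaneously:
q₁* = (271 - 2×11 + 36)/3 = 95.0
q₂* = (271 - 2×36 + 11)/3 = 70.0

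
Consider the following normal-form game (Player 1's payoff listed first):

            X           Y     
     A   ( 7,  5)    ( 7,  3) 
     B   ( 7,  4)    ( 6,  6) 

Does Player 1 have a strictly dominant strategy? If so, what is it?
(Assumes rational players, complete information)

No strictly dominant strategy exists for Player 1

Work:
A strategy strictly dominates another if it gives a strictly higher payoff against every opponent action. Compare each pair of P1's strategies column-by-column:
  A vs B: [7 vs 7, 7 vs 6] → A does not strictly dominate B (column X: 7 ≤ 7)
  B vs A: [7 vs 7, 6 vs 7] → B does not strictly dominate A (column X: 7 ≤ 7)
No single strategy strictly dominates all others → no strictly dominant strategy.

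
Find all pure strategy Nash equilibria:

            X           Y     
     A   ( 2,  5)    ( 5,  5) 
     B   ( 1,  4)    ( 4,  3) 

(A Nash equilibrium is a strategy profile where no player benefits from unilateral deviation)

Nash equilibrium: (A, X), (A, Y)

Work:
Best responses:
  P1 vs X: payoffs [2, 1] → best response A (payoff 2)
  P1 vs Y: payoffs [5, 4] → best response A (payoff 5)
  P2 vs A: payoffs [5, 5] → best response X/Y (payoff 5)
  P2 vs B: payoffs [4, 3] → best response X (payoff 4)
Mutual best responses: (A,X), (A,Y) → Nash equilibria.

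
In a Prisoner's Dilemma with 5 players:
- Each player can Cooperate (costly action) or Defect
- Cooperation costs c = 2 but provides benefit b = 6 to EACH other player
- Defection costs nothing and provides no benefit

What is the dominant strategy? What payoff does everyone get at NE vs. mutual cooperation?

Dominant: Defect; NE payoff = 0; Coop payoff = 22

Work:
Defect dominates (saves cost c = 2, benefit to others is external)
NE: All defect → everyone gets 0
If all cooperate: each receives (4)×6 - 2 = 22
Social dilemma: 22 > 0 but NE gives 0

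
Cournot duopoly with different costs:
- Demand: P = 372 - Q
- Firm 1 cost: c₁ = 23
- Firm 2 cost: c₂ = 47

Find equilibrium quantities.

q₁* = 124.33, q₂* = 100.33

Work:
Reaction: q₁ = (372 - 23 - q₂)/2
Reaction: q₂ = (372 - 47 - q₁)/2
Solve simultaneously:
q₁* = (372 - 2×23 + 47)/3 = 124.33
q₂* = (372 - 2×47 + 23)/3 = 100.33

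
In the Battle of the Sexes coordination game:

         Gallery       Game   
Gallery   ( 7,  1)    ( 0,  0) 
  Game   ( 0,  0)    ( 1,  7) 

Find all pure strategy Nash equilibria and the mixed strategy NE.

Pure NE: (Gallery, Gallery) and (Game, Game); Mixed NE: p = 0.875, q = 0.125

Work:
Check pure NE:
(Gallery, Gallery): (7, 1) - no unilateral deviation beneficial
(Game, Game): (1, 7) - no unilateral deviation beneficial
Mixed NE: P1 plays Gallery with p = 0.875, P2 plays Gallery with q = 0.125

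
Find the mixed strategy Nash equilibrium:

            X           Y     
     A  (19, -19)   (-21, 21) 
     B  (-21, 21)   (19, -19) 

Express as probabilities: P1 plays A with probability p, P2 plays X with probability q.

p = 0.5, q = 0.5

Work:
Find probabilities that make opponent indifferent:
P2 chooses q to make P1 indifferent between A and B
P1 chooses p to make P2 indifferent between X and Y
Mixed NE: P1 plays (A: 0.5, B: 0.5), P2 plays (X: 0.5, Y: 0.5)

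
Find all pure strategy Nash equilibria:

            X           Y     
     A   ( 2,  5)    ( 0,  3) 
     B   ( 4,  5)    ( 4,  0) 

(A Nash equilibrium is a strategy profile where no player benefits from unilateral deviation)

Nash equilibrium: (B, X)

Work:
Best responses:
  P1 vs X: payoffs [2, 4] → best response B (payoff 4)
  P1 vs Y: payoffs [0, 4] → best response B (payoff 4)
  P2 vs A: payoffs [5, 3] → best response X (payoff 5)
  P2 vs B: payoffs [5, 0] → best response X (payoff 5)
Mutual best responses: (B,X) → Nash equilibria.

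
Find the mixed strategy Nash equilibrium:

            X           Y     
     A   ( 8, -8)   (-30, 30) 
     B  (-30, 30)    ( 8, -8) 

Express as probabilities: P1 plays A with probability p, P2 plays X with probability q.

p = 0.5, q = 0.5

Work:
Find probabilities that make opponent indifferent:
P2 chooses q to make P1 indifferent between A and B
P1 chooses p to make P2 indifferent between X and Y
Mixed NE: P1 plays (A: 0.5, B: 0.5), P2 plays (X: 0.5, Y: 0.5)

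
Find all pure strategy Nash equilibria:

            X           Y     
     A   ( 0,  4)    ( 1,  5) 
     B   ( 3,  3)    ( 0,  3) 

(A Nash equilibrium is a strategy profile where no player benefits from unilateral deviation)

Nash equilibrium: (A, Y), (B, X)

Work:
Best responses:
  P1 vs X: payoffs [0, 3] → best response B (payoff 3)
  P1 vs Y: payoffs [1, 0] → best response A (payoff 1)
  P2 vs A: payoffs [4, 5] → best response Y (payoff 5)
  P2 vs B: payoffs [3, 3] → best response X/Y (payoff 3)
Mutual best responses: (A,Y), (B,X) → Nash equilibria.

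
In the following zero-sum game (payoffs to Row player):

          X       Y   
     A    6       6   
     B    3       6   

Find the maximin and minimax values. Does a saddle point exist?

Maximin = 6, Minimax = 6, Saddle: True

Work:
Row minimums: [6, 3] → maximin = 6
Column maximums: [6, 6] → minimax = 6
Saddle point exists! Game value = 6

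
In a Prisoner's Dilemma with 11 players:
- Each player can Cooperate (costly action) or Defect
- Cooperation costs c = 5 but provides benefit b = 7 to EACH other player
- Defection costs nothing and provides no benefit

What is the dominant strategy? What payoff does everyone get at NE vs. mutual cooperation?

Dominant: Defect; NE payoff = 0; Coop payoff = 65

Work:
Defect dominates (saves cost c = 5, benefit to others is external)
NE: All defect → everyone gets 0
If all cooperate: each receives (10)×7 - 5 = 65
Social dilemma: 65 > 0 but NE gives 0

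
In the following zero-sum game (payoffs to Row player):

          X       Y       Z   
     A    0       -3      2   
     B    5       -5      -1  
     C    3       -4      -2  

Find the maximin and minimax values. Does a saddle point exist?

Maximin = -3, Minimax = -3, Saddle: True

Work:
Row minimums: [-3, -5, -4] → maximin = -3
Column maximums: [5, -3, 2] → minimax = -3
Saddle point exists! Game value = -3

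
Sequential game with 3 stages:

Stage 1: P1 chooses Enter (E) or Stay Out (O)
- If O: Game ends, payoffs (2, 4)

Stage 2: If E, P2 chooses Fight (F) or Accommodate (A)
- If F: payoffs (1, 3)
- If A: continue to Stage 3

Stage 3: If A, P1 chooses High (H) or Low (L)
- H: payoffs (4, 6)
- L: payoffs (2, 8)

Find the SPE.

SPE: (E, A, H); Outcome (4, 6)

Work:
Stage 3: P1 chooses H (4 vs 2)
Stage 2: P2: F->3, A->6 (anticipating H). Choose A
Stage 1: P1: O->2, E->4 (anticipating A, H). Choose E
SPE path: E -> A -> H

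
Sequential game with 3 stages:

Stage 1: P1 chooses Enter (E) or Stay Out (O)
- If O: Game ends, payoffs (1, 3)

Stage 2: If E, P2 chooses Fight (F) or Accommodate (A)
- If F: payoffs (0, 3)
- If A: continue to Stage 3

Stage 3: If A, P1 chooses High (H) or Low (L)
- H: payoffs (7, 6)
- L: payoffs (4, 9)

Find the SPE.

SPE: (E, A, H); Outcome (7, 6)

Work:
Stage 3: P1 chooses H (7 vs 4)
Stage 2: P2: F->3, A->6 (anticipating H). Choose A
Stage 1: P1: O->1, E->7 (anticipating A, H). Choose E
SPE path: E -> A -> H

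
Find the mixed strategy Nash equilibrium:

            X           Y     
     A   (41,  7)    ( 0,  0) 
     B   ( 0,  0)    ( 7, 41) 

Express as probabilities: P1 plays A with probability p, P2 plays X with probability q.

p = 0.8542, q = 0.1458

Work:
Find probabilities that make opponent indifferent:
P2 chooses q to make P1 indifferent between A and B
P1 chooses p to make P2 indifferent between X and Y
Mixed NE: P1 plays (A: 0.8542, B: 0.1458), P2 plays (X: 0.1458, Y: 0.8542)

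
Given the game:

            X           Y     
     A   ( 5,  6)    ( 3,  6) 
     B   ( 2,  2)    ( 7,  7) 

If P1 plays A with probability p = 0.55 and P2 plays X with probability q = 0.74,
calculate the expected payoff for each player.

E[P1] = 3.949, E[P2] = 4.785

Work:
E[P1] = p·q·π₁(A,X) + p·(1-q)·π₁(A,Y) + (1-p)·q·π₁(B,X) + (1-p)·(1-q)·π₁(B,Y)
= 0.55·0.74·5 + 0.55·0.26·3 + 0.45·0.74·2 + 0.45·0.26·7
= 3.949

E[P2] = 4.785 (similar calculation)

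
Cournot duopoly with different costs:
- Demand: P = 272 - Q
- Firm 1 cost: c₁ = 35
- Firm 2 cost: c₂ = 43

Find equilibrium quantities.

q₁* = 81.67, q₂* = 73.67

Work:
Reaction: q₁ = (272 - 35 - q₂)/2
Reaction: q₂ = (272 - 43 - q₁)/2
Solve simultaneously:
q₁* = (272 - 2×35 + 43)/3 = 81.67
q₂* = (272 - 2×43 + 35)/3 = 73.67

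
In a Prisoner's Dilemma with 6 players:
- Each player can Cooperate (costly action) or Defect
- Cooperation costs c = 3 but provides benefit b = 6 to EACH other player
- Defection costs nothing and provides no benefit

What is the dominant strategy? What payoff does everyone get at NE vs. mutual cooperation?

Dominant: Defect; NE payoff = 0; Coop payoff = 27

Work:
Defect dominates (saves cost c = 3, benefit to others is external)
NE: All defect → everyone gets 0
If all cooperate: each receives (5)×6 - 3 = 27
Social dilemma: 27 > 0 but NE gives 0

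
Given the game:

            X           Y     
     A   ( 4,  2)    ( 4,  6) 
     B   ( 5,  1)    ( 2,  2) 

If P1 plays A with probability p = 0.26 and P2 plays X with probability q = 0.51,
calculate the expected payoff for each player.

E[P1] = 3.6522, E[P2] = 2.1322

Work:
E[P1] = p·q·π₁(A,X) + p·(1-q)·π₁(A,Y) + (1-p)·q·π₁(B,X) + (1-p)·(1-q)·π₁(B,Y)
= 0.26·0.51·4 + 0.26·0.49·4 + 0.74·0.51·5 + 0.74·0.49·2
= 3.6522

E[P2] = 2.1322 (similar calculation)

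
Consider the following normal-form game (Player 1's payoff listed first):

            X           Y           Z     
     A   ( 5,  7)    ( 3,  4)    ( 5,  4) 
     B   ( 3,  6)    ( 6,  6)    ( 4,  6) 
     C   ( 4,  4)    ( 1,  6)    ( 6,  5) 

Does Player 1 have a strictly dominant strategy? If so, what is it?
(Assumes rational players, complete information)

No strictly dominant strategy exists for Player 1

Work:
A strategy strictly dominates another if it gives a strictly higher payoff against every opponent action. Compare each pair of P1's strategies column-by-column:
  A vs B: [5 vs 3, 3 vs 6, 5 vs 4] → A does not strictly dominate B (column Y: 3 ≤ 6)
  A vs C: [5 vs 4, 3 vs 1, 5 vs 6] → A does not strictly dominate C (column Z: 5 ≤ 6)
  B vs A: [3 vs 5, 6 vs 3, 4 vs 5] → B does not strictly dominate A (column X: 3 ≤ 5)
  B vs C: [3 vs 4, 6 vs 1, 4 vs 6] → B does not strictly dominate C (column X: 3 ≤ 4)
  C vs A: [4 vs 5, 1 vs 3, 6 vs 5] → C does not strictly dominate A (column X: 4 ≤ 5)
  C vs B: [4 vs 3, 1 vs 6, 6 vs 4] → C does not strictly dominate B (column Y: 1 ≤ 6)
No single strategy strictly dominates all others → no strictly dominant strategy.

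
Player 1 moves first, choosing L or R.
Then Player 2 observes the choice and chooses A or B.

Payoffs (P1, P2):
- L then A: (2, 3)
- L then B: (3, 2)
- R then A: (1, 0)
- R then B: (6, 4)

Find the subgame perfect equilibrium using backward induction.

P1 plays R, P2 plays A after L and B after R; Payoff (6, 4)

Work:
Backward induction:
After L: P2 chooses A → P1 gets 2
After R: P2 chooses B → P1 gets 6
P1 chooses R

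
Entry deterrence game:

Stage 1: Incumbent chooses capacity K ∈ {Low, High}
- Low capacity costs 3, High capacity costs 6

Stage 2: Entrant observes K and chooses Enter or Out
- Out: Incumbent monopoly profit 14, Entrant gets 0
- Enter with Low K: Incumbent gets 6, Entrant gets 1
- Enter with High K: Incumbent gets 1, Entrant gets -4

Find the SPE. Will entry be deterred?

SPE: (High, Enter|Low, Out|High); Entry deterred. Incumbent net profit = 8

Work:
After Low K: Entrant enters (1 > 0)
After High K: Entrant stays out (-4 < 0)
Incumbent: Low → 6−3=3, High → 14−6=8
Incumbent chooses High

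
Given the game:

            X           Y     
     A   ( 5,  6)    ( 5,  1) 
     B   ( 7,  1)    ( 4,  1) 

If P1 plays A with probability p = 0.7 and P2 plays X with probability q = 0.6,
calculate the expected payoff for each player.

E[P1] = 5.24, E[P2] = 3.1

Work:
E[P1] = p·q·π₁(A,X) + p·(1-q)·π₁(A,Y) + (1-p)·q·π₁(B,X) + (1-p)·(1-q)·π₁(B,Y)
= 0.7·0.6·5 + 0.7·0.4·5 + 0.3·0.6·7 + 0.3·0.4·4
= 5.24

E[P2] = 3.1 (similar calculation)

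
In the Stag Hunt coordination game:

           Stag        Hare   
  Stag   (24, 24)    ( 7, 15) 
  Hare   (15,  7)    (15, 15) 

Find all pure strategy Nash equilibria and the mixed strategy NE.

Pure NE: (Stag, Stag) and (Hare, Hare); Mixed NE: p = 0.4706, q = 0.4706

Work:
Check pure NE:
(Stag, Stag): (24, 24) - no unilateral deviation beneficial
(Hare, Hare): (15, 15) - no unilateral deviation beneficial
Mixed NE: P1 plays Stag with p = 0.4706, P2 plays Stag with q = 0.4706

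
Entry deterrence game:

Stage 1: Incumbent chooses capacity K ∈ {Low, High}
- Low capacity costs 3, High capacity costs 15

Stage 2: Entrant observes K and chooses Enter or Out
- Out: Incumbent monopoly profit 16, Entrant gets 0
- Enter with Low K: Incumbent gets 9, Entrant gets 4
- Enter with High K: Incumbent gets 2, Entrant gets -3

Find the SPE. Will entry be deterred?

SPE: (Low, Enter|Low, Out|High); Entry not deterred. Incumbent net profit = 6, Entrant gets 4

Work:
After Low K: Entrant enters (4 > 0)
After High K: Entrant stays out (-3 < 0)
Incumbent: Low → 9−3=6, High → 16−15=1
Incumbent chooses Low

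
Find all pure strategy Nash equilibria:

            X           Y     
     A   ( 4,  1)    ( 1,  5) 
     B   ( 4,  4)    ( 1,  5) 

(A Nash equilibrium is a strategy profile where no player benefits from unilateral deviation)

Nash equilibrium: (A, Y), (B, Y)

Work:
Best responses:
  P1 vs X: payoffs [4, 4] → best response A/B (payoff 4)
  P1 vs Y: payoffs [1, 1] → best response A/B (payoff 1)
  P2 vs A: payoffs [1, 5] → best response Y (payoff 5)
  P2 vs B: payoffs [4, 5] → best response Y (payoff 5)
Mutual best responses: (A,Y), (B,Y) → Nash equilibria.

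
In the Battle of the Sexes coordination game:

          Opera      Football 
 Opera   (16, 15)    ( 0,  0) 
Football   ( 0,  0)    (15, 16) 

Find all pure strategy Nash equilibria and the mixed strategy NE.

Pure NE: (Opera, Opera) and (Football, Football); Mixed NE: p = 0.5161, q = 0.4839

Work:
Check pure NE:
(Opera, Opera): (16, 15) - no unilateral deviation beneficial
(Football, Football): (15, 16) - no unilateral deviation beneficial
Mixed NE: P1 plays Opera with p = 0.5161, P2 plays Opera with q = 0.4839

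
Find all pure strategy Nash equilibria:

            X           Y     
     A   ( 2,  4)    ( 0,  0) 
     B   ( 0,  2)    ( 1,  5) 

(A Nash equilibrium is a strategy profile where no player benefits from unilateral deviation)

Nash equilibrium: (A, X), (B, Y)

Work:
Best responses:
  P1 vs X: payoffs [2, 0] → best response A (payoff 2)
  P1 vs Y: payoffs [0, 1] → best response B (payoff 1)
  P2 vs A: payoffs [4, 0] → best response X (payoff 4)
  P2 vs B: payoffs [2, 5] → best response Y (payoff 5)
Mutual best responses: (A,X), (B,Y) → Nash equilibria.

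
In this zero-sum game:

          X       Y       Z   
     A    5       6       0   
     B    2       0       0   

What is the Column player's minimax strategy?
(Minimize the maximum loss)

Column should play Z, value = 0

Work:
Column player minimizes Row's maximum payoff:
Column X: max payoff to Row = 5
Column Y: max payoff to Row = 6
Column Z: max payoff to Row = 0
Minimum is 0, achieved by column Z.
Minimax strategy: Z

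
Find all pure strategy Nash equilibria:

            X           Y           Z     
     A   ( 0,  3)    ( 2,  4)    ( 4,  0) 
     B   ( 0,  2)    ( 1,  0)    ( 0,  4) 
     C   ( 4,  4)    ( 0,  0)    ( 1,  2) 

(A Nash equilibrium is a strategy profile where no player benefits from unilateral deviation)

Nash equilibrium: (A, Y), (C, X)

Work:
Best responses:
  P1 vs X: payoffs [0, 0, 4] → best response C (payoff 4)
  P1 vs Y: payoffs [2, 1, 0] → best response A (payoff 2)
  P1 vs Z: payoffs [4, 0, 1] → best response A (payoff 4)
  P2 vs A: payoffs [3, 4, 0] → best response Y (payoff 4)
  P2 vs B: payoffs [2, 0, 4] → best response Z (payoff 4)
  P2 vs C: payoffs [4, 0, 2] → best response X (payoff 4)
Mutual best responses: (A,Y), (C,X) → Nash equilibria.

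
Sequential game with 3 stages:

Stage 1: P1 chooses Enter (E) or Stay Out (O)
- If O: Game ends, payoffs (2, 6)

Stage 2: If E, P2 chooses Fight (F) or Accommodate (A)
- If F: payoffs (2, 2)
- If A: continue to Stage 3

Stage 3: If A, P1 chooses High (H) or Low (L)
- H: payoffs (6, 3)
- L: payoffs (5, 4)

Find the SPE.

SPE: (E, A, H); Outcome (6, 3)

Work:
Stage 3: P1 chooses H (6 vs 5)
Stage 2: P2: F->2, A->3 (anticipating H). Choose A
Stage 1: P1: O->2, E->6 (anticipating A, H). Choose E
SPE path: E -> A -> H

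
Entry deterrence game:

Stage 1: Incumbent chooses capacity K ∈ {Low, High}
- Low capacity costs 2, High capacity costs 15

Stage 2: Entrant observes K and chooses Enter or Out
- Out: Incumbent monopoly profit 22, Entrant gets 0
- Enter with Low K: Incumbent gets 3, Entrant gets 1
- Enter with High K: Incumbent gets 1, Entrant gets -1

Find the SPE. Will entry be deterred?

SPE: (High, Enter|Low, Out|High); Entry deterred. Incumbent net profit = 7

Work:
After Low K: Entrant enters (1 > 0)
After High K: Entrant stays out (-1 < 0)
Incumbent: Low → 3−2=1, High → 22−15=7
Incumbent chooses High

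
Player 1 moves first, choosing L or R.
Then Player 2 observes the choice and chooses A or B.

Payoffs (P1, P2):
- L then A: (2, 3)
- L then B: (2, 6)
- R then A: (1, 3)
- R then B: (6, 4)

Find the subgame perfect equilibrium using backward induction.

P1 plays R, P2 plays B after L and B after R; Payoff (6, 4)

Work:
Backward induction:
After L: P2 chooses B → P1 gets 2
After R: P2 chooses B → P1 gets 6
P1 chooses R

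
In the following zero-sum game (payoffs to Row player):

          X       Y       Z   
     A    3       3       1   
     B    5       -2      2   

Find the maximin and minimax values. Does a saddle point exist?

Maximin = 1, Minimax = 2, Saddle: False

Work:
Row minimums: [1, -2] → maximin = 1
Column maximums: [5, 3, 2] → minimax = 2
No saddle point (maximin ≠ minimax). Mixed strategy needed.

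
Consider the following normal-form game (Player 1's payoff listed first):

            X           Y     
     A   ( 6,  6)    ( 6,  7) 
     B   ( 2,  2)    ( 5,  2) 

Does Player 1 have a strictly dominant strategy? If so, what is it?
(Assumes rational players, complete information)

Yes, Player 1's strictly dominant strategy is A

Work:
A strategy strictly dominates another if it gives a strictly higher payoff against every opponent action. Compare each pair of P1's strategies column-by-column:
  A vs B: [6 vs 2, 6 vs 5] → A strictly dominates B
  B vs A: [2 vs 6, 5 vs 6] → B does not strictly dominate A (column X: 2 ≤ 6)
A strictly dominates every other strategy → strictly dominant.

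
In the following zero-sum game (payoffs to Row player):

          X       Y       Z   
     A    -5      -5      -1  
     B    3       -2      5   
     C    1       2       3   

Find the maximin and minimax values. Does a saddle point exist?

Maximin = 1, Minimax = 2, Saddle: False

Work:
Row minimums: [-5, -2, 1] → maximin = 1
Column maximums: [3, 2, 5] → minimax = 2
No saddle point (maximin ≠ minimax). Mixed strategy needed.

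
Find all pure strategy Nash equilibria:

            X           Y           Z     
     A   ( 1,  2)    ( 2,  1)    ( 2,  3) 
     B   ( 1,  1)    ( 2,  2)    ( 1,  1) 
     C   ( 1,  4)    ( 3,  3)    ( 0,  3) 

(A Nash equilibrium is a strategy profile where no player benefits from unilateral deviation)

Nash equilibrium: (A, Z), (C, X)

Work:
Best responses:
  P1 vs X: payoffs [1, 1, 1] → best response A/B/C (payoff 1)
  P1 vs Y: payoffs [2, 2, 3] → best response C (payoff 3)
  P1 vs Z: payoffs [2, 1, 0] → best response A (payoff 2)
  P2 vs A: payoffs [2, 1, 3] → best response Z (payoff 3)
  P2 vs B: payoffs [1, 2, 1] → best response Y (payoff 2)
  P2 vs C: payoffs [4, 3, 3] → best response X (payoff 4)
Mutual best responses: (A,Z), (C,X) → Nash equilibria.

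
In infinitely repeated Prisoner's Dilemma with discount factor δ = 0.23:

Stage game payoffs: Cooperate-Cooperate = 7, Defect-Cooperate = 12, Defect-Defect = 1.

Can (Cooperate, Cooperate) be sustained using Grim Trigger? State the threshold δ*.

δ* = 0.4545; since δ = 0.23 < 0.4545, cooperation cannot be sustained

Work:
For Grim Trigger:
Cooperate forever: 7/(1-δ)
Defect then punished: 12 + 1·δ/(1-δ)
Need: 7/(1-δ) ≥ 12 + 1·δ/(1-δ)
Solving: δ ≥ (T-R)/(T-P) = (12-7)/(12-1) = 0.4545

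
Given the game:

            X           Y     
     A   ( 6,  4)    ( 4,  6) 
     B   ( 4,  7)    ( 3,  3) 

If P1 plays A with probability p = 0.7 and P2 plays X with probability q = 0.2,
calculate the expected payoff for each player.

E[P1] = 4.04, E[P2] = 5.06

Work:
E[P1] = p·q·π₁(A,X) + p·(1-q)·π₁(A,Y) + (1-p)·q·π₁(B,X) + (1-p)·(1-q)·π₁(B,Y)
= 0.7·0.2·6 + 0.7·0.8·4 + 0.3·0.2·4 + 0.3·0.8·3
= 4.04

E[P2] = 5.06 (similar calculation)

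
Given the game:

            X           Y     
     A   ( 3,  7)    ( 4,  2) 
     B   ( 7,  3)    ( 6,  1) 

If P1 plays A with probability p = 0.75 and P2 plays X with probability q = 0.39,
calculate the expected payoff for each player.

E[P1] = 4.305, E[P2] = 3.4075

Work:
E[P1] = p·q·π₁(A,X) + p·(1-q)·π₁(A,Y) + (1-p)·q·π₁(B,X) + (1-p)·(1-q)·π₁(B,Y)
= 0.75·0.39·3 + 0.75·0.61·4 + 0.25·0.39·7 + 0.25·0.61·6
= 4.305

E[P2] = 3.4075 (similar calculation)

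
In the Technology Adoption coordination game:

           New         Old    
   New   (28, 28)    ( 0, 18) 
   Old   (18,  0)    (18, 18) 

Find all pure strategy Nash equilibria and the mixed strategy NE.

Pure NE: (New, New) and (Old, Old); Mixed NE: p = 0.6429, q = 0.6429

Work:
Check pure NE:
(New, New): (28, 28) - no unilateral deviation beneficial
(Old, Old): (18, 18) - no unilateral deviation beneficial
Mixed NE: P1 plays New with p = 0.6429, P2 plays New with q = 0.6429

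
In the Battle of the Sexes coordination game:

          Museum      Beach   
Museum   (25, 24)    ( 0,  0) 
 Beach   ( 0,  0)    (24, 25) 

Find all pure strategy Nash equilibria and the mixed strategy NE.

Pure NE: (Museum, Museum) and (Beach, Beach); Mixed NE: p = 0.5102, q = 0.4898

Work:
Check pure NE:
(Museum, Museum): (25, 24) - no unilateral deviation beneficial
(Beach, Beach): (24, 25) - no unilateral deviation beneficial
Mixed NE: P1 plays Museum with p = 0.5102, P2 plays Museum with q = 0.4898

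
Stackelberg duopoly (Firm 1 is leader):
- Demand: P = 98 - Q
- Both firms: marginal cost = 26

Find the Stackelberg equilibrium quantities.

q₁* (leader) = 36.0, q₂* (follower) = 18.0

Work:
Follower's reaction: q₂ = (a - c - q₁)/2
Leader substitutes: π₁ = q₁·(a - q₁ - (a-c-q₁)/2 - c)
FOC: q₁* = (98 - 26)/2 = 36.00
Then: q₂* = (98 - 26 - 36.0)/2 = 18.00
Leader has first-mover advantage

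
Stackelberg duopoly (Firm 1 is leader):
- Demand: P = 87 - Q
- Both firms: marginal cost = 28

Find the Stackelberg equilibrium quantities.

q₁* (leader) = 29.5, q₂* (follower) = 14.75

Work:
Follower's reaction: q₂ = (a - c - q₁)/2
Leader substitutes: π₁ = q₁·(a - q₁ - (a-c-q₁)/2 - c)
FOC: q₁* = (87 - 28)/2 = 29.50
Then: q₂* = (87 - 28 - 29.5)/2 = 14.75
Leader has first-mover advantage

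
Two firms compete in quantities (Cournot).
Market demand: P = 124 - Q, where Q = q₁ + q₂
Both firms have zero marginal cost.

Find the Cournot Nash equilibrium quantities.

q₁* = q₂* = 41.33; P* = 41.33

Work:
Profit: π_i = P·q_i = (a - q_i - q_j)·q_i
FOC: ∂π_i/∂q_i = a - 2q_i - q_j = 0
Reaction function: q_i = (124 - q_j)/2
Symmetry: q* = 124/3 = 41.33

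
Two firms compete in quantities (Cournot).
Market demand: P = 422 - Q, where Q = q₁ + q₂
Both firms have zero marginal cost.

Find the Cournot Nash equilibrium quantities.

q₁* = q₂* = 140.67; P* = 140.67

Work:
Profit: π_i = P·q_i = (a - q_i - q_j)·q_i
FOC: ∂π_i/∂q_i = a - 2q_i - q_j = 0
Reaction function: q_i = (422 - q_j)/2
Symmetry: q* = 422/3 = 140.67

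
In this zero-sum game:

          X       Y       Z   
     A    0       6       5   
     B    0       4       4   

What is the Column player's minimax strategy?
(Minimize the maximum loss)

Column should play X, value = 0

Work:
Column player minimizes Row's maximum payoff:
Column X: max payoff to Row = 0
Column Y: max payoff to Row = 6
Column Z: max payoff to Row = 5
Minimum is 0, achieved by column X.
Minimax strategy: X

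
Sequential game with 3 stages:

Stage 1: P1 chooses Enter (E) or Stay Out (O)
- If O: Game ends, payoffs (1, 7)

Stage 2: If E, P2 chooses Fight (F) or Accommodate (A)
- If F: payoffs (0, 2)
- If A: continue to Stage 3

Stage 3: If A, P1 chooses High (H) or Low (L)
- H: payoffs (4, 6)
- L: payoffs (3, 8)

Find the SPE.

SPE: (E, A, H); Outcome (4, 6)

Work:
Stage 3: P1 chooses H (4 vs 3)
Stage 2: P2: F->2, A->6 (anticipating H). Choose A
Stage 1: P1: O->1, E->4 (anticipating A, H). Choose E
SPE path: E -> A -> H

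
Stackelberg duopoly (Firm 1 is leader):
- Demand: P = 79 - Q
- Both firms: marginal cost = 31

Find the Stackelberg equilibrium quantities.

q₁* (leader) = 24.0, q₂* (follower) = 12.0

Work:
Follower's reaction: q₂ = (a - c - q₁)/2
Leader substitutes: π₁ = q₁·(a - q₁ - (a-c-q₁)/2 - c)
FOC: q₁* = (79 - 31)/2 = 24.00
Then: q₂* = (79 - 31 - 24.0)/2 = 12.00
Leader has first-mover advantage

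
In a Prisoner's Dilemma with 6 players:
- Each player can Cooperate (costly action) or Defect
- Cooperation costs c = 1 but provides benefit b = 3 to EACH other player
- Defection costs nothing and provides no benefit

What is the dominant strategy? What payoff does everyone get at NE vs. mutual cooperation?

Dominant: Defect; NE payoff = 0; Coop payoff = 14

Work:
Defect dominates (saves cost c = 1, benefit to others is external)
NE: All defect → everyone gets 0
If all cooperate: each receives (5)×3 - 1 = 14
Social dilemma: 14 > 0 but NE gives 0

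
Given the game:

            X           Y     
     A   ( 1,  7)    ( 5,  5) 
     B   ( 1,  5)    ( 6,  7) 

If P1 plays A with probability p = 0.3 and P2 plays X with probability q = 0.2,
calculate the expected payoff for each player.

E[P1] = 4.76, E[P2] = 6.24

Work:
E[P1] = p·q·π₁(A,X) + p·(1-q)·π₁(A,Y) + (1-p)·q·π₁(B,X) + (1-p)·(1-q)·π₁(B,Y)
= 0.3·0.2·1 + 0.3·0.8·5 + 0.7·0.2·1 + 0.7·0.8·6
= 4.76

E[P2] = 6.24 (similar calculation)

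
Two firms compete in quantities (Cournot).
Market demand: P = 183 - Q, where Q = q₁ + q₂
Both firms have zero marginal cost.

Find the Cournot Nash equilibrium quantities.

q₁* = q₂* = 61.0; P* = 61.0

Work:
Profit: π_i = P·q_i = (a - q_i - q_j)·q_i
FOC: ∂π_i/∂q_i = a - 2q_i - q_j = 0
Reaction function: q_i = (183 - q_j)/2
Symmetry: q* = 183/3 = 61.0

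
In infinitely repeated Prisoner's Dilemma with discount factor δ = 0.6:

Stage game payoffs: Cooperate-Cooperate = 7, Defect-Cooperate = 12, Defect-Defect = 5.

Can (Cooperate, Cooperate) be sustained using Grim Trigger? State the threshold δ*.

δ* = 0.7143; since δ = 0.6 < 0.7143, cooperation cannot be sustained

Work:
For Grim Trigger:
Cooperate forever: 7/(1-δ)
Defect then punished: 12 + 5·δ/(1-δ)
Need: 7/(1-δ) ≥ 12 + 5·δ/(1-δ)
Solving: δ ≥ (T-R)/(T-P) = (12-7)/(12-5) = 0.7143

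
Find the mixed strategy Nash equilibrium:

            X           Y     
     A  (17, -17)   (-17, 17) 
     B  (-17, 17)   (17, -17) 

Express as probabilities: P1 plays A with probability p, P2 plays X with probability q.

p = 0.5, q = 0.5

Work:
Find probabilities that make opponent indifferent:
P2 chooses q to make P1 indifferent between A and B
P1 chooses p to make P2 indifferent between X and Y
Mixed NE: P1 plays (A: 0.5, B: 0.5), P2 plays (X: 0.5, Y: 0.5)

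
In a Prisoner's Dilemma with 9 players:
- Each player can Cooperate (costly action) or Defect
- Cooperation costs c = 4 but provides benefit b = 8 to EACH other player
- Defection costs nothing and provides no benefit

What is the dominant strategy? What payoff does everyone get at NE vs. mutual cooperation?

Dominant: Defect; NE payoff = 0; Coop payoff = 60

Work:
Defect dominates (saves cost c = 4, benefit to others is external)
NE: All defect → everyone gets 0
If all cooperate: each receives (8)×8 - 4 = 60
Social dilemma: 60 > 0 but NE gives 0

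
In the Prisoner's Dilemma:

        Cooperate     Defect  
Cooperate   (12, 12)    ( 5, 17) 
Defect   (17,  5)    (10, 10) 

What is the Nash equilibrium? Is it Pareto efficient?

(Defect, Defect) is NE; not Pareto efficient

Work:
Defect dominates Cooperate for both players:
If P2 cooperates: Defect (17) > Cooperate (12)
If P2 defects: Defect (10) > Cooperate (5)
NE: (Defect, Defect) with payoff (10, 10)
But (Cooperate, Cooperate) = (12, 12) Pareto dominates (10, 10)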